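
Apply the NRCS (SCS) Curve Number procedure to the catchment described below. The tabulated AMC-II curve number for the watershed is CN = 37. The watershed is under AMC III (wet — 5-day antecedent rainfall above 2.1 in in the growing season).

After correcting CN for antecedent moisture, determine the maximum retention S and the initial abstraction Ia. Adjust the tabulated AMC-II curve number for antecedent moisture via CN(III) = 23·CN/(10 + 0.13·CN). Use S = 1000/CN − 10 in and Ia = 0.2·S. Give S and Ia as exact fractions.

S = 6300/851 in ≈ 7.403 in; Ia = 1260/851 in ≈ 1.481 in

Adjust CN=37 to AMC III: 23·37/(10 + 0.13·37) → 851 ÷ (1481/100) = 85100/1481 ≈ 57.461
S = 1000/(85100/1481) − 10 = 6300/851 in ≈ 7.403 in
Ia = 0.2·(6300/851) = 1260/851 in ≈ 1.481 in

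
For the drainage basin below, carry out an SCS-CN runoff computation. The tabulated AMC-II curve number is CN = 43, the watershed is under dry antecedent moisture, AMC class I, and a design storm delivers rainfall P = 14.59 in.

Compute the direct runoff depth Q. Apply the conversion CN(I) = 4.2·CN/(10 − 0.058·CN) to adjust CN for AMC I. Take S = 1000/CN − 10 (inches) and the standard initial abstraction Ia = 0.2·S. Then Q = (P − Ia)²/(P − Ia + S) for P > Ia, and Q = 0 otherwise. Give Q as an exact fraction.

Dry (AMC I): CN(I) = 4.2·43/(10 − 0.058·43) = (903/5)/(3753/500) = 30100/1251 ≈ 24.061
Retention S: 1000/CN − 10 with CN=24.061 → S = 9500/301 ≈ 31.561 in
Ia = 0.2S: 0.2·31.561 = 6.312 in (exactly 1900/301)
Excess rainfall: 14.590 − 6.312 = 8.278 in; P > Ia so Q > 0
Q = (249159/30100)²/((249159/30100) + 9500/301) = (62080207281/906010000)/(1199159/30100) = 62080207281/36094685900 in ≈ 1.720 in

Q = 62080207281/36094685900 in ≈ 1.720 in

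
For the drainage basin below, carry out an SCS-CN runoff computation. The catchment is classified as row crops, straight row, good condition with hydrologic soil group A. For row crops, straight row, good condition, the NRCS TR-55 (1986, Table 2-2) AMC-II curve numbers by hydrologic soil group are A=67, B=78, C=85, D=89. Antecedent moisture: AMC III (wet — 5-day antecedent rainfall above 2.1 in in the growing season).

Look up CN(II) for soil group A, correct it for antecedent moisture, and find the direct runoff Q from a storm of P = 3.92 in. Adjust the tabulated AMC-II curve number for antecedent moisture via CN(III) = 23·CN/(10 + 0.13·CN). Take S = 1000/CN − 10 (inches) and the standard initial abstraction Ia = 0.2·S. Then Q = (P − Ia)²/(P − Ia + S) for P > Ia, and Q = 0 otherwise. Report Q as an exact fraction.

Q = 9047546162/4180309225 in ≈ 2.164 in

NRCS table: row crops, straight row, good condition, soil group A → CN(II) = 67
Wet (AMC III): CN(III) = 23·67/(10 + 0.13·67) = 1541/(1871/100) = 154100/1871 ≈ 82.362
Retention S: 1000/CN − 10 with CN=82.362 → S = 3300/1541 ≈ 2.141 in
Ia = 0.2S: 0.2·2.141 = 0.428 in (exactly 660/1541)
Since P=3.920 > Ia=0.428: effective rainfall P−Ia = 134518/38525 in
Q: (134518/38525)² ÷ (217018/38525) = 9047546162/4180309225 in (≈ 2.164 in)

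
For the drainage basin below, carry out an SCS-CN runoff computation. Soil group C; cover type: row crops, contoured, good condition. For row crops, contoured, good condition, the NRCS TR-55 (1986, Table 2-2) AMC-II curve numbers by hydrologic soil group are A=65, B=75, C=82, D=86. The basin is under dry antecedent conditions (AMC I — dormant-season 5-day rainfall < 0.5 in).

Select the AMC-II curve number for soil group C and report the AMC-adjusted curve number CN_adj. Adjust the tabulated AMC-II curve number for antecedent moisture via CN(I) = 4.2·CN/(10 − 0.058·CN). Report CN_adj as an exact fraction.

NRCS table: row crops, contoured, good condition, soil group C → CN(II) = 82
Adjust CN=82 to AMC I: 4.2·82/(10 − 0.058·82) → (1722/5) ÷ (1311/250) = 28700/437 ≈ 65.675

CN_adj = 28700/437 ≈ 65.675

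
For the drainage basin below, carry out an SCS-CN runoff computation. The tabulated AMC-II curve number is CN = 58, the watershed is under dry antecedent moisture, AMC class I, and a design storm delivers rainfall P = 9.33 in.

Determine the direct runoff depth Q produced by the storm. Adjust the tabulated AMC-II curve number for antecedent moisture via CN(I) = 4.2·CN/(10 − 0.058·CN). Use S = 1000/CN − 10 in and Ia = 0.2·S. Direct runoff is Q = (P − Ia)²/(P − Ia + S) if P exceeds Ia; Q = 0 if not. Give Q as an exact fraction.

Q = 290941249/194465300 in ≈ 1.496 in

Dry (AMC I): CN(I) = 4.2·58/(10 − 0.058·58) = (1218/5)/(1659/250) = 2900/79 ≈ 36.709
S = 1000/(2900/79) − 10 = 500/29 in ≈ 17.241 in
Ia = 0.2S: 0.2·17.241 = 3.448 in (exactly 100/29)
Excess rainfall: 9.330 − 3.448 = 5.882 in; P > Ia so Q > 0
Q: (17057/2900)² ÷ (67057/2900) = 290941249/194465300 in (≈ 1.496 in)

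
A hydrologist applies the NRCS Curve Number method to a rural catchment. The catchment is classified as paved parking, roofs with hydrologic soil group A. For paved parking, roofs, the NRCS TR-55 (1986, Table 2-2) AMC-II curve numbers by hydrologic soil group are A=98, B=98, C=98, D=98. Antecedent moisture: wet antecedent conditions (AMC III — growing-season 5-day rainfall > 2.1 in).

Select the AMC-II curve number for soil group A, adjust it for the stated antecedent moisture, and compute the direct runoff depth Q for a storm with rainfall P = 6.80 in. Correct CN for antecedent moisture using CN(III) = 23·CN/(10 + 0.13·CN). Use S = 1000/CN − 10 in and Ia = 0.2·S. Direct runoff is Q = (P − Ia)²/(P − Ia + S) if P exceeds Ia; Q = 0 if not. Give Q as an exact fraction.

Q = 730307762/109087965 in ≈ 6.695 in

NRCS table: paved parking, roofs, soil group A → CN(II) = 98
Adjust CN=98 to AMC III: 23·98/(10 + 0.13·98) → 2254 ÷ (1137/50) = 112700/1137 ≈ 99.120
Retention S: 1000/CN − 10 with CN=99.120 → S = 100/1127 ≈ 0.089 in
Ia = 0.2S: 0.2·0.089 = 0.018 in (exactly 20/1127)
Since P=6.800 > Ia=0.018: effective rainfall P−Ia = 38218/5635 in
Q = (38218/5635)²/((38218/5635) + 100/1127) = (1460615524/31753225)/(38718/5635) = 730307762/109087965 in ≈ 6.695 in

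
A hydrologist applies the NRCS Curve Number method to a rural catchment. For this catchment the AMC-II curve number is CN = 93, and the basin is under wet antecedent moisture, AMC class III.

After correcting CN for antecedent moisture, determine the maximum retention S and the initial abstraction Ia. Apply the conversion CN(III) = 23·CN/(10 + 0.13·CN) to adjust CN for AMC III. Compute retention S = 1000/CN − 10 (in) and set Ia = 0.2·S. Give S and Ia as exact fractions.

Wet (AMC III): CN(III) = 23·93/(10 + 0.13·93) = 2139/(2209/100) = 213900/2209 ≈ 96.831
S = 1000/(213900/2209) − 10 = 700/2139 in ≈ 0.327 in
Ia = 0.2·(700/2139) = 140/2139 in ≈ 0.065 in

S = 700/2139 in ≈ 0.327 in; Ia = 140/2139 in ≈ 0.065 in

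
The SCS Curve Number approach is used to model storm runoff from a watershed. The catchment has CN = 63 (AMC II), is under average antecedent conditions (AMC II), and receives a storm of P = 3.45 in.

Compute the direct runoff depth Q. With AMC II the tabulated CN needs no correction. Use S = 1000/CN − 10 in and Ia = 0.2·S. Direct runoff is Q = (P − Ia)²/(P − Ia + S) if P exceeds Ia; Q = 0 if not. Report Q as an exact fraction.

Average conditions: CN = 63 (no AMC adjustment).
Max retention: S = 1000/63 − 10 = 370/63 in (≈ 5.873 in)
Ia = 0.2S: 0.2·5.873 = 1.175 in (exactly 74/63)
Since P=3.450 > Ia=1.175: effective rainfall P−Ia = 2867/1260 in
Runoff Q = (P−Ia)²/(P−Ia+S) = (2.275)²/(2.275+5.873) = 8219689/12936420 ≈ 0.635 in

Q = 8219689/12936420 in ≈ 0.635 in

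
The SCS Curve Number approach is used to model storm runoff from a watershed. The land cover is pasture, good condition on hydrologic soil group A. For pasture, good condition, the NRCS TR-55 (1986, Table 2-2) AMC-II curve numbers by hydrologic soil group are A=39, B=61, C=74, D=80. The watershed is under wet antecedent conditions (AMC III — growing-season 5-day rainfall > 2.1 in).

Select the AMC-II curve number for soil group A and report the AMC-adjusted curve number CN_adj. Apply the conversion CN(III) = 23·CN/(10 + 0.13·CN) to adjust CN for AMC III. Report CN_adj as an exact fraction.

CN_adj = 89700/1507 ≈ 59.522

NRCS table: pasture, good condition, soil group A → CN(II) = 39
CN(III) from CN(II)=39: (23·39)/(10 + 0.13·39) = 89700/1507 ≈ 59.522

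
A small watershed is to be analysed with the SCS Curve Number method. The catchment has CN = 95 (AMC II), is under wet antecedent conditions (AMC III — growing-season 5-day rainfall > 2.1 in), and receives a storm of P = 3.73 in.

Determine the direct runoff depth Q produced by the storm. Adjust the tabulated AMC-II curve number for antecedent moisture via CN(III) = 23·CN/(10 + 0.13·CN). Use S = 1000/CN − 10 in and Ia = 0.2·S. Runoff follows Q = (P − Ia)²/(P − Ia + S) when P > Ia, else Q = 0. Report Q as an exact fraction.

Q = 25921322001/7472743700 in ≈ 3.469 in

CN(III) from CN(II)=95: (23·95)/(10 + 0.13·95) = 43700/447 ≈ 97.763
S = 1000/(43700/447) − 10 = 100/437 in ≈ 0.229 in
Ia = 0.2·(100/437) = 20/437 in ≈ 0.046 in
Since P=3.730 > Ia=0.046: effective rainfall P−Ia = 161001/43700 in
Q: (161001/43700)² ÷ (171001/43700) = 25921322001/7472743700 in (≈ 3.469 in)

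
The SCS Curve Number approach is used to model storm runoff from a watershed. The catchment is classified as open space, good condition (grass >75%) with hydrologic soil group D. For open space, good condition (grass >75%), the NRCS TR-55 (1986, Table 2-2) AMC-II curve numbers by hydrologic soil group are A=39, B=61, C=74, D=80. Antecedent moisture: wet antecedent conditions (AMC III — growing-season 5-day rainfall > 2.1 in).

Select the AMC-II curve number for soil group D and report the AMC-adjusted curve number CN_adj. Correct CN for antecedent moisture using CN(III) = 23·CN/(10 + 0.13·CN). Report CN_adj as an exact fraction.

CN_adj = 4600/51 ≈ 90.196

NRCS table: open space, good condition (grass >75%), soil group D → CN(II) = 80
CN(III) from CN(II)=80: (23·80)/(10 + 0.13·80) = 4600/51 ≈ 90.196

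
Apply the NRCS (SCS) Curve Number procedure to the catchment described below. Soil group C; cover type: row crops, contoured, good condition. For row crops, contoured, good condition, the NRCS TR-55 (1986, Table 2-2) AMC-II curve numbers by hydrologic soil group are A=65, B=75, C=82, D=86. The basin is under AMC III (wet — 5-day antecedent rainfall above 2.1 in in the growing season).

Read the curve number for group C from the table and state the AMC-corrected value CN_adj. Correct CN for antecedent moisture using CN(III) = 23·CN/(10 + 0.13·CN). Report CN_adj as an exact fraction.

NRCS table: row crops, contoured, good condition, soil group C → CN(II) = 82
Adjust CN=82 to AMC III: 23·82/(10 + 0.13·82) → 1886 ÷ (1033/50) = 94300/1033 ≈ 91.288

CN_adj = 94300/1033 ≈ 91.288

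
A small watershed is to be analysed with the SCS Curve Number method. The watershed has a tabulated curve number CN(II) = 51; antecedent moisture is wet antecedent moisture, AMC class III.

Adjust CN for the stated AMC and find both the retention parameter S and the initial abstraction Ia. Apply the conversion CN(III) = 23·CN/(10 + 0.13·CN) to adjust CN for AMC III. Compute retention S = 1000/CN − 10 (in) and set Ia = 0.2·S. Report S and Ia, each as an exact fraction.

Adjust CN=51 to AMC III: 23·51/(10 + 0.13·51) → 1173 ÷ (1663/100) = 117300/1663 ≈ 70.535
Retention S: 1000/CN − 10 with CN=70.535 → S = 4900/1173 ≈ 4.177 in
Ia = 0.2·(4900/1173) = 980/1173 in ≈ 0.835 in

S = 4900/1173 in ≈ 4.177 in; Ia = 980/1173 in ≈ 0.835 in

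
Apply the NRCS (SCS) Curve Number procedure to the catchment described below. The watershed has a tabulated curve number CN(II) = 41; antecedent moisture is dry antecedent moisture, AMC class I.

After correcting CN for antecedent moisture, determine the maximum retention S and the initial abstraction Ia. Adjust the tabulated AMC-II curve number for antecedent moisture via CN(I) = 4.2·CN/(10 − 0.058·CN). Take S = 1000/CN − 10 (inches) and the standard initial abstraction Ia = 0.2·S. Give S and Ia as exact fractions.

S = 29500/861 in ≈ 34.262 in; Ia = 5900/861 in ≈ 6.852 in

Adjust CN=41 to AMC I: 4.2·41/(10 − 0.058·41) → (861/5) ÷ (3811/500) = 86100/3811 ≈ 22.592
S = 1000/(86100/3811) − 10 = 29500/861 in ≈ 34.262 in
Initial abstraction Ia = S/5 = (29500/861)/5 = 5900/861 ≈ 6.852 in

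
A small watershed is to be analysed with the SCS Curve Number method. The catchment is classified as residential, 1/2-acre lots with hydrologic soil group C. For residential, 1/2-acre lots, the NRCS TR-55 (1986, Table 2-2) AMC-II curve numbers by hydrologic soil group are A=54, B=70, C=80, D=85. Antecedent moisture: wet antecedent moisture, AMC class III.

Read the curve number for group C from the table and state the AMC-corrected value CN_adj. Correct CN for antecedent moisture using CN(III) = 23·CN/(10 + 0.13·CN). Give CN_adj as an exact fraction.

NRCS table: residential, 1/2-acre lots, soil group C → CN(II) = 80
CN(III) from CN(II)=80: (23·80)/(10 + 0.13·80) = 4600/51 ≈ 90.196

CN_adj = 4600/51 ≈ 90.196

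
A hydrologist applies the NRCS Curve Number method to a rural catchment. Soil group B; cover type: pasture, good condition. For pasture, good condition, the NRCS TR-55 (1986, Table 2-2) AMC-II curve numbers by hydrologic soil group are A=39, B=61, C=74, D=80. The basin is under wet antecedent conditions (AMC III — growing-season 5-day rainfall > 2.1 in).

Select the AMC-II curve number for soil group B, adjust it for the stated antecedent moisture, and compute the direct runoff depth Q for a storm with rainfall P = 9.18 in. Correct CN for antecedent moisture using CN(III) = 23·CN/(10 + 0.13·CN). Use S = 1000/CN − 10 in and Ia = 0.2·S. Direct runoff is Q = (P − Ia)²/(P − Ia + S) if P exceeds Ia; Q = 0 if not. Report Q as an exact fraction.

NRCS table: pasture, good condition, soil group B → CN(II) = 61
Adjust CN=61 to AMC III: 23·61/(10 + 0.13·61) → 1403 ÷ (1793/100) = 140300/1793 ≈ 78.249
Retention S: 1000/CN − 10 with CN=78.249 → S = 3900/1403 ≈ 2.780 in
Initial abstraction Ia = S/5 = (3900/1403)/5 = 780/1403 ≈ 0.556 in
Excess rainfall: 9.180 − 0.556 = 8.624 in; P > Ia so Q > 0
Runoff Q = (P−Ia)²/(P−Ia+S) = (8.624)²/(8.624+2.780) = 121999056843/18706128850 ≈ 6.522 in

Q = 121999056843/18706128850 in ≈ 6.522 in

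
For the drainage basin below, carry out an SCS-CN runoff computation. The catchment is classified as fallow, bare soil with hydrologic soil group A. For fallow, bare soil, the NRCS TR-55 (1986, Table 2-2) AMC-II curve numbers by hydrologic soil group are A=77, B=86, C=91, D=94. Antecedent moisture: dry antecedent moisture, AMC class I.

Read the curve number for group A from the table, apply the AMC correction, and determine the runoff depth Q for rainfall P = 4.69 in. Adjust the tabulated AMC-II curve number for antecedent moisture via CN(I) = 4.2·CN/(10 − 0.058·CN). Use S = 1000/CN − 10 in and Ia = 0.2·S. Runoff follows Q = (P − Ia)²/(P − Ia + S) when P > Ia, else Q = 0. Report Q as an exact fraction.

Q = 279178027129/271392914100 in ≈ 1.029 in

NRCS table: fallow, bare soil, soil group A → CN(II) = 77
CN(I) from CN(II)=77: (4.2·77)/(10 − 0.058·77) = 161700/2767 ≈ 58.439
Max retention: S = 1000/(161700/2767) − 10 = 11500/1617 in (≈ 7.112 in)
Ia = 0.2·(11500/1617) = 2300/1617 in ≈ 1.422 in
P − Ia = 4.690 − 1.422 = 528373/161700 ≈ 3.268 in (> 0, runoff occurs)
Q: (528373/161700)² ÷ (1678373/161700) = 279178027129/271392914100 in (≈ 1.029 in)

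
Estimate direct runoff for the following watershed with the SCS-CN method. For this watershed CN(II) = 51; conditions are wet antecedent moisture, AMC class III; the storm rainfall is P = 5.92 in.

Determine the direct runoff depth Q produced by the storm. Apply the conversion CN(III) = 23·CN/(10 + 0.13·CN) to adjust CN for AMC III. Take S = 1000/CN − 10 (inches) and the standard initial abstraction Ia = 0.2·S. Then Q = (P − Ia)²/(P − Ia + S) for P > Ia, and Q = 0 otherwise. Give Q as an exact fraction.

CN(III) from CN(II)=51: (23·51)/(10 + 0.13·51) = 117300/1663 ≈ 70.535
Retention S: 1000/CN − 10 with CN=70.535 → S = 4900/1173 ≈ 4.177 in
Ia = 0.2·(4900/1173) = 980/1173 in ≈ 0.835 in
P − Ia = 5.920 − 0.835 = 149104/29325 ≈ 5.085 in (> 0, runoff occurs)
Runoff Q = (P−Ia)²/(P−Ia+S) = (5.085)²/(5.085+4.177) = 5558000704/1991196825 ≈ 2.791 in

Q = 5558000704/1991196825 in ≈ 2.791 in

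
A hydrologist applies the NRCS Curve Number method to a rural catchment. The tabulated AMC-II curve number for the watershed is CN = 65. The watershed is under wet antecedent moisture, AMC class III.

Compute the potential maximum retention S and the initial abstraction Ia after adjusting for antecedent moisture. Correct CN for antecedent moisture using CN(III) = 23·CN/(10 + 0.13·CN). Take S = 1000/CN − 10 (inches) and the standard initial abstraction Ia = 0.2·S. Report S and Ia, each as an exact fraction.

S = 700/299 in ≈ 2.341 in; Ia = 140/299 in ≈ 0.468 in

Wet (AMC III): CN(III) = 23·65/(10 + 0.13·65) = 1495/(369/20) = 29900/369 ≈ 81.030
Retention S: 1000/CN − 10 with CN=81.030 → S = 700/299 ≈ 2.341 in
Ia = 0.2S: 0.2·2.341 = 0.468 in (exactly 140/299)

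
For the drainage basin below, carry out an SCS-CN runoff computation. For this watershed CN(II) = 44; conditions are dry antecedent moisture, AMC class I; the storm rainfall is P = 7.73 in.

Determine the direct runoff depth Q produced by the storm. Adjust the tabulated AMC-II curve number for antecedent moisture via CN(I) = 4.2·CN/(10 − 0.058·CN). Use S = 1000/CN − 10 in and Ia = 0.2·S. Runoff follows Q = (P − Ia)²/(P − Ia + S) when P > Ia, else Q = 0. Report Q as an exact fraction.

Adjust CN=44 to AMC I: 4.2·44/(10 − 0.058·44) → (924/5) ÷ (931/125) = 3300/133 ≈ 24.812
S = 1000/(3300/133) − 10 = 1000/33 in ≈ 30.303 in
Initial abstraction Ia = S/5 = (1000/33)/5 = 200/33 ≈ 6.061 in
P − Ia = 7.730 − 6.061 = 5509/3300 ≈ 1.669 in (> 0, runoff occurs)
Runoff Q = (P−Ia)²/(P−Ia+S) = (1.669)²/(1.669+30.303) = 30349081/348179700 ≈ 0.087 in

Q = 30349081/348179700 in ≈ 0.087 in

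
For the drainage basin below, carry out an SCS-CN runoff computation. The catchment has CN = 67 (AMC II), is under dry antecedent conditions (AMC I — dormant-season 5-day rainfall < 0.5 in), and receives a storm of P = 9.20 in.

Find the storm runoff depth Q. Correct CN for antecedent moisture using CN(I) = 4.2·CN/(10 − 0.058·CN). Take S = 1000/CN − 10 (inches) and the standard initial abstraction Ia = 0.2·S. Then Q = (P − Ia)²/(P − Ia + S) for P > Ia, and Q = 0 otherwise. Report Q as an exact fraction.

Q = 129186738/51090515 in ≈ 2.529 in

Dry (AMC I): CN(I) = 4.2·67/(10 − 0.058·67) = (1407/5)/(3057/500) = 46900/1019 ≈ 46.026
S = 1000/(46900/1019) − 10 = 5500/469 in ≈ 11.727 in
Ia = 0.2S: 0.2·11.727 = 2.345 in (exactly 1100/469)
Since P=9.200 > Ia=2.345: effective rainfall P−Ia = 16074/2345 in
Q = (16074/2345)²/((16074/2345) + 5500/469) = (258373476/5499025)/(43574/2345) = 129186738/51090515 in ≈ 2.529 in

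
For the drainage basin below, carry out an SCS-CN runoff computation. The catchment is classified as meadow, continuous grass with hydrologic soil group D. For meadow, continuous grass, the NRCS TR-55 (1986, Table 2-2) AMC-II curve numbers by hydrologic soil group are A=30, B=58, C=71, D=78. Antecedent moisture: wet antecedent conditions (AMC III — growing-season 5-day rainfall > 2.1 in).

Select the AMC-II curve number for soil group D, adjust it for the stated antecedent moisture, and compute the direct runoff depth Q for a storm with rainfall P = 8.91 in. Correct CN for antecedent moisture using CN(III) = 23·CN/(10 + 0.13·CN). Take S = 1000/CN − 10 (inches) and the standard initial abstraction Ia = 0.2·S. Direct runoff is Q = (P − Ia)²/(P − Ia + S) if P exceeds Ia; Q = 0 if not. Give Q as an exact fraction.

NRCS table: meadow, continuous grass, soil group D → CN(II) = 78
Wet (AMC III): CN(III) = 23·78/(10 + 0.13·78) = 1794/(1007/50) = 89700/1007 ≈ 89.076
S = 1000/(89700/1007) − 10 = 1100/897 in ≈ 1.226 in
Ia = 0.2S: 0.2·1.226 = 0.245 in (exactly 220/897)
Since P=8.910 > Ia=0.245: effective rainfall P−Ia = 777227/89700 in
Runoff Q = (P−Ia)²/(P−Ia+S) = (8.665)²/(8.665+1.226) = 54916528139/7234932900 ≈ 7.590 in

Q = 54916528139/7234932900 in ≈ 7.590 in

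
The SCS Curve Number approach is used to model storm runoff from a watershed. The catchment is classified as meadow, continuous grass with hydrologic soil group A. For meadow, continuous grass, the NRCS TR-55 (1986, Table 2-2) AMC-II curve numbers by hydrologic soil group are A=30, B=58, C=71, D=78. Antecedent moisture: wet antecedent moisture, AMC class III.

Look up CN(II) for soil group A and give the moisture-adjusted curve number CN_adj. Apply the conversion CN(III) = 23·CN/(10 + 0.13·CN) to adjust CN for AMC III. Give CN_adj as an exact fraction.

CN_adj = 6900/139 ≈ 49.640

NRCS table: meadow, continuous grass, soil group A → CN(II) = 30
Adjust CN=30 to AMC III: 23·30/(10 + 0.13·30) → 690 ÷ (139/10) = 6900/139 ≈ 49.640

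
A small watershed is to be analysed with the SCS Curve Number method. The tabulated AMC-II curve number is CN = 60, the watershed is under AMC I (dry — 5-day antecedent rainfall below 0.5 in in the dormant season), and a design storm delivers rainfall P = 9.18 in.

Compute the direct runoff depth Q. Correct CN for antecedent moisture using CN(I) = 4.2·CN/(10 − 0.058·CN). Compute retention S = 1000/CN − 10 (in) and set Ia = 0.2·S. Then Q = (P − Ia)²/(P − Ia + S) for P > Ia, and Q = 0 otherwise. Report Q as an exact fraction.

CN(I) from CN(II)=60: (4.2·60)/(10 − 0.058·60) = 6300/163 ≈ 38.650
Max retention: S = 1000/(6300/163) − 10 = 1000/63 in (≈ 15.873 in)
Initial abstraction Ia = S/5 = (1000/63)/5 = 200/63 ≈ 3.175 in
Since P=9.180 > Ia=3.175: effective rainfall P−Ia = 18917/3150 in
Q = (18917/3150)²/((18917/3150) + 1000/63) = (357852889/9922500)/(68917/3150) = 357852889/217088550 in ≈ 1.648 in

Q = 357852889/217088550 in ≈ 1.648 in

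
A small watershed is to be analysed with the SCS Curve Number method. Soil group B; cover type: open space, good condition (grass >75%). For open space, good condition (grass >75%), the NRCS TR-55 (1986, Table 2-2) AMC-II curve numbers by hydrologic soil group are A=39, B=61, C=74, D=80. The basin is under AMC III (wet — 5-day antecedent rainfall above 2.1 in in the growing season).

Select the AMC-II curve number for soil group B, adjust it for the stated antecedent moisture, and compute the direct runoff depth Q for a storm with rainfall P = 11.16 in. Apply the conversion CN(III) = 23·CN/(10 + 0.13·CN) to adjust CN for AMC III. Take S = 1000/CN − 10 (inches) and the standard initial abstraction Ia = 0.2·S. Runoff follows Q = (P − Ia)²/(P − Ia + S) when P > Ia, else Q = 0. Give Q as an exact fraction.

NRCS table: open space, good condition (grass >75%), soil group B → CN(II) = 61
Adjust CN=61 to AMC III: 23·61/(10 + 0.13·61) → 1403 ÷ (1793/100) = 140300/1793 ≈ 78.249
S = 1000/(140300/1793) − 10 = 3900/1403 in ≈ 2.780 in
Ia = 0.2·(3900/1403) = 780/1403 in ≈ 0.556 in
P − Ia = 11.160 − 0.556 = 371937/35075 ≈ 10.604 in (> 0, runoff occurs)
Runoff Q = (P−Ia)²/(P−Ia+S) = (10.604)²/(10.604+2.780) = 46112377323/5488500925 ≈ 8.402 in

Q = 46112377323/5488500925 in ≈ 8.402 in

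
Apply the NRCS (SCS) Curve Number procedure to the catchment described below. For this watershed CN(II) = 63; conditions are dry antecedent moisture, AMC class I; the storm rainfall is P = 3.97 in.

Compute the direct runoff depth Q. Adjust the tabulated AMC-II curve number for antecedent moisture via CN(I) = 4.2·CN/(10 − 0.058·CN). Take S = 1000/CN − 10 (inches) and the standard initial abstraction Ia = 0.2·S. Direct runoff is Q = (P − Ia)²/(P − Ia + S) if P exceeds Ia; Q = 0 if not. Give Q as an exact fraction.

Adjust CN=63 to AMC I: 4.2·63/(10 − 0.058·63) → (1323/5) ÷ (3173/500) = 132300/3173 ≈ 41.696
Retention S: 1000/CN − 10 with CN=41.696 → S = 18500/1323 ≈ 13.983 in
Ia = 0.2S: 0.2·13.983 = 2.797 in (exactly 3700/1323)
P − Ia = 3.970 − 2.797 = 155231/132300 ≈ 1.173 in (> 0, runoff occurs)
Runoff Q = (P−Ia)²/(P−Ia+S) = (1.173)²/(1.173+13.983) = 24096663361/265292061300 ≈ 0.091 in

Q = 24096663361/265292061300 in ≈ 0.091 in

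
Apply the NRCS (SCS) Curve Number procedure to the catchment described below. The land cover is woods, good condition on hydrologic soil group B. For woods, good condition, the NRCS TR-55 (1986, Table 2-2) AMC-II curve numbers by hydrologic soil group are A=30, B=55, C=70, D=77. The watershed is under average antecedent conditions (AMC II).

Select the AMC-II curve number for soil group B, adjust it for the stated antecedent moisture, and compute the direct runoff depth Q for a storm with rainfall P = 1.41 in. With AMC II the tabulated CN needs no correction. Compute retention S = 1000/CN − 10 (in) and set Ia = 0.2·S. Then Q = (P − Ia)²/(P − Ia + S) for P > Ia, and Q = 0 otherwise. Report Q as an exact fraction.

NRCS table: woods, good condition, soil group B → CN(II) = 55
CN(II) = 55; AMC II needs no correction.
Retention S: 1000/CN − 10 with CN=55.000 → S = 90/11 ≈ 8.182 in
Ia = 0.2S: 0.2·8.182 = 1.636 in (exactly 18/11)
P = 1.410 ≤ Ia = 1.636 in: entire storm abstracted, Q = 0.

Q = 0 in ≈ 0.000 in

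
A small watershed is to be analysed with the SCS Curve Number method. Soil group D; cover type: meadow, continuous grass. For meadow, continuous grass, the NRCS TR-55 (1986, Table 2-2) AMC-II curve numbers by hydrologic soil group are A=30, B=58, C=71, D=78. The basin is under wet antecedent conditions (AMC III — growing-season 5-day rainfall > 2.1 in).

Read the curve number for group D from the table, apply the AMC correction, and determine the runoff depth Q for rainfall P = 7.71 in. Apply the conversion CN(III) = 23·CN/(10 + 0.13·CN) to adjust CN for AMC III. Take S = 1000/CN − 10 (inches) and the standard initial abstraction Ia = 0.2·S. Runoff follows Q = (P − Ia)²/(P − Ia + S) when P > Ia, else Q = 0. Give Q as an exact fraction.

NRCS table: meadow, continuous grass, soil group D → CN(II) = 78
Wet (AMC III): CN(III) = 23·78/(10 + 0.13·78) = 1794/(1007/50) = 89700/1007 ≈ 89.076
Retention S: 1000/CN − 10 with CN=89.076 → S = 1100/897 ≈ 1.226 in
Initial abstraction Ia = S/5 = (1100/897)/5 = 220/897 ≈ 0.245 in
Since P=7.710 > Ia=0.245: effective rainfall P−Ia = 669587/89700 in
Q: (669587/89700)² ÷ (779587/89700) = 448346750569/69928953900 in (≈ 6.411 in)

Q = 448346750569/69928953900 in ≈ 6.411 in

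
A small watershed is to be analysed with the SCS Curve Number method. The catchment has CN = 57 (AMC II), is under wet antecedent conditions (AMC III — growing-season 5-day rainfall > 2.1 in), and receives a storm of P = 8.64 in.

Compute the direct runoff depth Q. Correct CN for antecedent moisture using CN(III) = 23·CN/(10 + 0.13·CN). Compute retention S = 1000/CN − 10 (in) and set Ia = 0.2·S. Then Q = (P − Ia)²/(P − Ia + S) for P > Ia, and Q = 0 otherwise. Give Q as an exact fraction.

Q = 8559291122/1512467925 in ≈ 5.659 in

CN(III) from CN(II)=57: (23·57)/(10 + 0.13·57) = 131100/1741 ≈ 75.302
Max retention: S = 1000/(131100/1741) − 10 = 4300/1311 in (≈ 3.280 in)
Initial abstraction Ia = S/5 = (4300/1311)/5 = 860/1311 ≈ 0.656 in
P − Ia = 8.640 − 0.656 = 261676/32775 ≈ 7.984 in (> 0, runoff occurs)
Q: (261676/32775)² ÷ (369176/32775) = 8559291122/1512467925 in (≈ 5.659 in)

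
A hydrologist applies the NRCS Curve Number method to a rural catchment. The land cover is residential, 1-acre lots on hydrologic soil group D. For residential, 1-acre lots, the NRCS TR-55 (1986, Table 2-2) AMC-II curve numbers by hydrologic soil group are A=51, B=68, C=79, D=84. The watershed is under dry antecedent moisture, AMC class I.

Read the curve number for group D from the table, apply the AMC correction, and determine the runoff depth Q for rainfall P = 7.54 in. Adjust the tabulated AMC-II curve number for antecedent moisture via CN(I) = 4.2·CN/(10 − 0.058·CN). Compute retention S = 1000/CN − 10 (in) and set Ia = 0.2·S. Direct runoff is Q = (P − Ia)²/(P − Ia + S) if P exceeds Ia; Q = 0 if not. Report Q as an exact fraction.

NRCS table: residential, 1-acre lots, soil group D → CN(II) = 84
Adjust CN=84 to AMC I: 4.2·84/(10 − 0.058·84) → (1764/5) ÷ (641/125) = 44100/641 ≈ 68.799
Max retention: S = 1000/(44100/641) − 10 = 2000/441 in (≈ 4.535 in)
Ia = 0.2·(2000/441) = 400/441 in ≈ 0.907 in
Since P=7.540 > Ia=0.907: effective rainfall P−Ia = 146257/22050 in
Runoff Q = (P−Ia)²/(P−Ia+S) = (6.633)²/(6.633+4.535) = 21391110049/5429966850 ≈ 3.939 in

Q = 21391110049/5429966850 in ≈ 3.939 in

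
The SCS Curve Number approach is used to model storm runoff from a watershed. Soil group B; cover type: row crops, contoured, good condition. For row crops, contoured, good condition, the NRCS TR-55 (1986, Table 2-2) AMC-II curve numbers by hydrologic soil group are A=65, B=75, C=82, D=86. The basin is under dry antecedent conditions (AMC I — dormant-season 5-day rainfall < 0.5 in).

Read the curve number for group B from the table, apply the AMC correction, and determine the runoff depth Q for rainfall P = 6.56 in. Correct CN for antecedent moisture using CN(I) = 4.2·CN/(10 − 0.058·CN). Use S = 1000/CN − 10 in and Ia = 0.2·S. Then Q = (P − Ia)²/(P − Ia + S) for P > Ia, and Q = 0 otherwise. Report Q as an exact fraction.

NRCS table: row crops, contoured, good condition, soil group B → CN(II) = 75
CN(I) from CN(II)=75: (4.2·75)/(10 − 0.058·75) = 6300/113 ≈ 55.752
Max retention: S = 1000/(6300/113) − 10 = 500/63 in (≈ 7.937 in)
Ia = 0.2·(500/63) = 100/63 in ≈ 1.587 in
Since P=6.560 > Ia=1.587: effective rainfall P−Ia = 7832/1575 in
Q: (7832/1575)² ÷ (20332/1575) = 15335056/8005725 in (≈ 1.916 in)

Q = 15335056/8005725 in ≈ 1.916 in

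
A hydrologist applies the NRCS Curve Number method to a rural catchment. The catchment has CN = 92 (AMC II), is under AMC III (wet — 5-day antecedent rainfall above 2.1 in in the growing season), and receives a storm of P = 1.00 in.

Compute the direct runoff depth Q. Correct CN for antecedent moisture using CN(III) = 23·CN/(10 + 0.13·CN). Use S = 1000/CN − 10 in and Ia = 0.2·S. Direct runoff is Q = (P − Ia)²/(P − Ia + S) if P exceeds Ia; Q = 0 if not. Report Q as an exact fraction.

Q = 239121/364481 in ≈ 0.656 in

CN(III) from CN(II)=92: (23·92)/(10 + 0.13·92) = 52900/549 ≈ 96.357
Retention S: 1000/CN − 10 with CN=96.357 → S = 200/529 ≈ 0.378 in
Initial abstraction Ia = S/5 = (200/529)/5 = 40/529 ≈ 0.076 in
Since P=1.000 > Ia=0.076: effective rainfall P−Ia = 489/529 in
Runoff Q = (P−Ia)²/(P−Ia+S) = (0.924)²/(0.924+0.378) = 239121/364481 ≈ 0.656 in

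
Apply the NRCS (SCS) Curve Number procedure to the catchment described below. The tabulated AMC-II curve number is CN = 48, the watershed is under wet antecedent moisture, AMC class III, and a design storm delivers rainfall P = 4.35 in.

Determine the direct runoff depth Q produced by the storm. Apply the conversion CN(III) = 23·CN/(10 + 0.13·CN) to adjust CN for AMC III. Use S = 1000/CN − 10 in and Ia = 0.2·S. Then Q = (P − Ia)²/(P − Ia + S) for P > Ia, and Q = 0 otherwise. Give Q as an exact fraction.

Q = 22118209/15460140 in ≈ 1.431 in

CN(III) from CN(II)=48: (23·48)/(10 + 0.13·48) = 13800/203 ≈ 67.980
S = 1000/(13800/203) − 10 = 325/69 in ≈ 4.710 in
Ia = 0.2S: 0.2·4.710 = 0.942 in (exactly 65/69)
Since P=4.350 > Ia=0.942: effective rainfall P−Ia = 4703/1380 in
Q = (4703/1380)²/((4703/1380) + 325/69) = (22118209/1904400)/(11203/1380) = 22118209/15460140 in ≈ 1.431 in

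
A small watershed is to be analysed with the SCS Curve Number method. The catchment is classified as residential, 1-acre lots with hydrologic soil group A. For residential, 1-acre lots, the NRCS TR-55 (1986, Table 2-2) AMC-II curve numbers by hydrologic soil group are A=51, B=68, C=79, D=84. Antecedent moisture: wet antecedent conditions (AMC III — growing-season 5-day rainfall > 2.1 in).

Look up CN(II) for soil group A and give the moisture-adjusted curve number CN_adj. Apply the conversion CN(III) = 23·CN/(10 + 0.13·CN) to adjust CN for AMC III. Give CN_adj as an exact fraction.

NRCS table: residential, 1-acre lots, soil group A → CN(II) = 51
Wet (AMC III): CN(III) = 23·51/(10 + 0.13·51) = 1173/(1663/100) = 117300/1663 ≈ 70.535

CN_adj = 117300/1663 ≈ 70.535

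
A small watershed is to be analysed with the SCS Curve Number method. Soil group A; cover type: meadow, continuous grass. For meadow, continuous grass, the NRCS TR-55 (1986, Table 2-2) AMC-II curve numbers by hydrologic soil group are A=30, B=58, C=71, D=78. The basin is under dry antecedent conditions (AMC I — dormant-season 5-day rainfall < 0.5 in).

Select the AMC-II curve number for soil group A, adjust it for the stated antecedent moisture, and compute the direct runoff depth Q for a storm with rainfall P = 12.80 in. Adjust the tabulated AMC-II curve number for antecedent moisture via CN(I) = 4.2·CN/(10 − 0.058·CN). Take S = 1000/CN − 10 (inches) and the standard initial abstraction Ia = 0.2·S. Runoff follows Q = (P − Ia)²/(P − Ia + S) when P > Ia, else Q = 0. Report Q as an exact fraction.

NRCS table: meadow, continuous grass, soil group A → CN(II) = 30
Dry (AMC I): CN(I) = 4.2·30/(10 − 0.058·30) = 126/(413/50) = 900/59 ≈ 15.254
S = 1000/(900/59) − 10 = 500/9 in ≈ 55.556 in
Initial abstraction Ia = S/5 = (500/9)/5 = 100/9 ≈ 11.111 in
Since P=12.800 > Ia=11.111: effective rainfall P−Ia = 76/45 in
Q = (76/45)²/((76/45) + 500/9) = (5776/2025)/(2576/45) = 361/7245 in ≈ 0.050 in

Q = 361/7245 in ≈ 0.050 in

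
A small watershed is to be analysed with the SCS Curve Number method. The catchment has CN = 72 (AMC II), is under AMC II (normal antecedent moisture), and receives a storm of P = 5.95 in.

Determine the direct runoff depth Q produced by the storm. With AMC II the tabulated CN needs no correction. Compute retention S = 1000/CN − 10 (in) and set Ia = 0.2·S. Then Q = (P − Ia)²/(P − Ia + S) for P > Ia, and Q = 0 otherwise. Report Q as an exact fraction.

AMC II — tabulated CN = 72 applies directly.
Max retention: S = 1000/72 − 10 = 35/9 in (≈ 3.889 in)
Ia = 0.2·(35/9) = 7/9 in ≈ 0.778 in
P − Ia = 5.950 − 0.778 = 931/180 ≈ 5.172 in (> 0, runoff occurs)
Q: (931/180)² ÷ (1631/180) = 123823/41940 in (≈ 2.952 in)

Q = 123823/41940 in ≈ 2.952 in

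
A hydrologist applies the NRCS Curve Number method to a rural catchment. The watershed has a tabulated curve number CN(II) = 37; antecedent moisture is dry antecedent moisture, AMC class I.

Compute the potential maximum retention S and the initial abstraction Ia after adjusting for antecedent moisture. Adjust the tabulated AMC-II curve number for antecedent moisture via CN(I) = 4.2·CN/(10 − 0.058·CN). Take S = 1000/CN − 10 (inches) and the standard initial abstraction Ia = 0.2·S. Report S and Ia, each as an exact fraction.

S = 1500/37 in ≈ 40.541 in; Ia = 300/37 in ≈ 8.108 in

Dry (AMC I): CN(I) = 4.2·37/(10 − 0.058·37) = (777/5)/(3927/500) = 3700/187 ≈ 19.786
S = 1000/(3700/187) − 10 = 1500/37 in ≈ 40.541 in
Ia = 0.2S: 0.2·40.541 = 8.108 in (exactly 300/37)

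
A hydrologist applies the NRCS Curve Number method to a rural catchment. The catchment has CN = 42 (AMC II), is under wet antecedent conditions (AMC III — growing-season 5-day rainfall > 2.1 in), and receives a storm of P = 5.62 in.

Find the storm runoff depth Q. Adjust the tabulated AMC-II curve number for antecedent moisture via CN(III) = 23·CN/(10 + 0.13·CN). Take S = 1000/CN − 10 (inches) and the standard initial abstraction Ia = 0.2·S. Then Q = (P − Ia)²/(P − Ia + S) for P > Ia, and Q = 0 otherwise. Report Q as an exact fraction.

Q = 11389798729/6079110450 in ≈ 1.874 in

CN(III) from CN(II)=42: (23·42)/(10 + 0.13·42) = 48300/773 ≈ 62.484
Retention S: 1000/CN − 10 with CN=62.484 → S = 2900/483 ≈ 6.004 in
Ia = 0.2S: 0.2·6.004 = 1.201 in (exactly 580/483)
P − Ia = 5.620 − 1.201 = 106723/24150 ≈ 4.419 in (> 0, runoff occurs)
Runoff Q = (P−Ia)²/(P−Ia+S) = (4.419)²/(4.419+6.004) = 11389798729/6079110450 ≈ 1.874 in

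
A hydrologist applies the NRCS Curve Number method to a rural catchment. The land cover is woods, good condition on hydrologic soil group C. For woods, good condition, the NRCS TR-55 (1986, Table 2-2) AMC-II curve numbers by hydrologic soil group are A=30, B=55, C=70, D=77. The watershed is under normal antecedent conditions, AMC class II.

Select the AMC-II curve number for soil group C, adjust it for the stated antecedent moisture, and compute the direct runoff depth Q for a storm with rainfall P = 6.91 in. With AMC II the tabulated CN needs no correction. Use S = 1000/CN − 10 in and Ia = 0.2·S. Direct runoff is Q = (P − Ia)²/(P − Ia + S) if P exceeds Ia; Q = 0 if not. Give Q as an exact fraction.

Q = 17952169/5065900 in ≈ 3.544 in

NRCS table: woods, good condition, soil group C → CN(II) = 70
AMC II — tabulated CN = 70 applies directly.
S = 1000/70 − 10 = 30/7 in ≈ 4.286 in
Initial abstraction Ia = S/5 = (30/7)/5 = 6/7 ≈ 0.857 in
Excess rainfall: 6.910 − 0.857 = 6.053 in; P > Ia so Q > 0
Q = (4237/700)²/((4237/700) + 30/7) = (17952169/490000)/(7237/700) = 17952169/5065900 in ≈ 3.544 in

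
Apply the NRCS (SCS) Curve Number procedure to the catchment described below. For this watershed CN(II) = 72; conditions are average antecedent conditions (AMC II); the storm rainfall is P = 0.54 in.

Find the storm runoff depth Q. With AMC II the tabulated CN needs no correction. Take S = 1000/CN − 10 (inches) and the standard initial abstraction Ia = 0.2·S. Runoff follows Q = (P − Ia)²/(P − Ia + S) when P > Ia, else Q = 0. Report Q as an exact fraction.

Average conditions: CN = 72 (no AMC adjustment).
Retention S: 1000/CN − 10 with CN=72.000 → S = 35/9 ≈ 3.889 in
Ia = 0.2S: 0.2·3.889 = 0.778 in (exactly 7/9)
P = 0.540 ≤ Ia = 0.778 in: entire storm abstracted, Q = 0.

Q = 0 in ≈ 0.000 in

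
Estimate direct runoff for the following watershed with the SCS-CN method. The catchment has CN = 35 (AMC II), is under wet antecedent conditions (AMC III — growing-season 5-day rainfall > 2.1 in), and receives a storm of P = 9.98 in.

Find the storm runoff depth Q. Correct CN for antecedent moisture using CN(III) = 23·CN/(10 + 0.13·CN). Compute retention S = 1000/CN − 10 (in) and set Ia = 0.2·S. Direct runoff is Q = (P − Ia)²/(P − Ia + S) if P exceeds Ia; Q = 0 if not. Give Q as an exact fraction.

Wet (AMC III): CN(III) = 23·35/(10 + 0.13·35) = 805/(291/20) = 16100/291 ≈ 55.326
Max retention: S = 1000/(16100/291) − 10 = 1300/161 in (≈ 8.075 in)
Ia = 0.2·(1300/161) = 260/161 in ≈ 1.615 in
P − Ia = 9.980 − 1.615 = 67339/8050 ≈ 8.365 in (> 0, runoff occurs)
Q: (67339/8050)² ÷ (132339/8050) = 4534540921/1065328950 in (≈ 4.256 in)

Q = 4534540921/1065328950 in ≈ 4.256 in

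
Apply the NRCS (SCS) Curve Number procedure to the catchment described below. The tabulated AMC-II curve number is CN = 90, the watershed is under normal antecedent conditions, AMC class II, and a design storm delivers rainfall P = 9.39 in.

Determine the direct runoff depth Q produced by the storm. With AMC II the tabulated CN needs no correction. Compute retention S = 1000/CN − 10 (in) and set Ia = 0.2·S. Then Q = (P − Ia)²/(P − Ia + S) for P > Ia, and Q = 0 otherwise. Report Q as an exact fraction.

AMC II — tabulated CN = 90 applies directly.
S = 1000/90 − 10 = 10/9 in ≈ 1.111 in
Initial abstraction Ia = S/5 = (10/9)/5 = 2/9 ≈ 0.222 in
Excess rainfall: 9.390 − 0.222 = 9.168 in; P > Ia so Q > 0
Runoff Q = (P−Ia)²/(P−Ia+S) = (9.168)²/(9.168+1.111) = 68079001/8325900 ≈ 8.177 in

Q = 68079001/8325900 in ≈ 8.177 in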